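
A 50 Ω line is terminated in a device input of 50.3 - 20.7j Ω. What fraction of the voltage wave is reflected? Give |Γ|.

|Γ| ≈ 0.202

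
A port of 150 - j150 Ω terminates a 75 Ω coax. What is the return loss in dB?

Γ = (75 − j150)/(225 − j150), |Γ| = 0.62
RL = −20·log₁₀|Γ| = −20·log₁₀(0.62)

RL ≈ 4.15 dB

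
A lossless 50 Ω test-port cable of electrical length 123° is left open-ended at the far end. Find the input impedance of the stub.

Z_in ≈ +j32.5 Ω

tan(βl) = -1.54
For an open-ended stub, Z_in = −jZ_0·cot(βl) = −jZ_0/tan(βl)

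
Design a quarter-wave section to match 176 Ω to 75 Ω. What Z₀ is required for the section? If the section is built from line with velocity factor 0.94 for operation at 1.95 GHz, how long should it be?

Z_qwt = √(Z_0·R_L) = √(75 × 176) = √13200
λ = 0.94·c/f = 0.145 m, so l = λ/4 = 0.0362 m

Z_qwt ≈ 115 Ω; length ≈ 3.62 cm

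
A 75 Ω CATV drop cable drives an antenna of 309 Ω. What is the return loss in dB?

Γ = (309 − 75)/(309 + 75) = 0.609
RL = −20·log₁₀|Γ| = −20·log₁₀(0.609)

RL ≈ 4.3 dB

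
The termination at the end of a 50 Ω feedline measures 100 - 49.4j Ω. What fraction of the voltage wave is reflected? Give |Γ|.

Γ = (Z_L − Z_0)/(Z_L + Z_0) = (50 − j49.4)/(150 − j49.4)
|Γ| = 70.3/158

|Γ| ≈ 0.445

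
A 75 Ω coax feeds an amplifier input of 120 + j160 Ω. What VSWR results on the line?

VSWR ≈ 4.86

Γ = (Z_L − Z_0)/(Z_L + Z_0) = (45 + j160)/(195 + j160)
|Γ| = 166/252 = 0.659
VSWR = (1 + |Γ|)/(1 − |Γ|) = 1.66/0.341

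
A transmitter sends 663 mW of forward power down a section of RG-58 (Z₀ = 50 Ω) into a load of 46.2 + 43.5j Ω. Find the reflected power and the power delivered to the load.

|Γ| = |(-3.8 + j43.5)/(96.2 + j43.5)| = 0.414
|Γ|² = 0.171
P_refl = |Γ|²·P_inc = 113 mW, P_del = (1 − |Γ|²)·P_inc = 550 mW

P_reflected ≈ 113 mW; P_delivered ≈ 550 mW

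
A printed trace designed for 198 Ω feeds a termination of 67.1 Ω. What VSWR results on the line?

VSWR ≈ 2.95

Γ = (67.1 − 198)/(67.1 + 198) = -0.494
VSWR = (1 + 0.494)/(1 − 0.494)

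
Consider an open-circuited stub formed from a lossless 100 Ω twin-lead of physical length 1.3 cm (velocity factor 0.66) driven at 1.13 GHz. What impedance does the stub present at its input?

Z_in ≈ −j199 Ω

λ = v/f = 0.66·c / 1.13 GHz = 0.175 m
βl = 2π·l/λ = 2π × 0.0742 = 26.7°
tan(βl) = 0.503
For an open-circuited stub, Z_in = −jZ_0·cot(βl) = −jZ_0/tan(βl)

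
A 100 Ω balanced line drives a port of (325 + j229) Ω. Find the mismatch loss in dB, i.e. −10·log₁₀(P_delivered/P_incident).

Γ = (225 + j229)/(425 + j229), |Γ| = 0.665
|Γ|² = 0.442, so P_del/P_inc = 1 − |Γ|² = 0.558
ML = −10·log₁₀(1 − |Γ|²)

mismatch loss ≈ 2.54 dB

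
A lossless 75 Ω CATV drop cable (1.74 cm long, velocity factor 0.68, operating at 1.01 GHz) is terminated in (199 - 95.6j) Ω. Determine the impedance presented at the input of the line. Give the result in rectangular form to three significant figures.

Z_in ≈ 47.8 − j71.8 Ω

λ = v/f = 0.68·c / 1.01 GHz = 0.202 m
βl = 2π·l/λ = 2π × 0.0861 = 31°
tan(βl) = tan(31°) = 0.601
Z_in = Z_0·(Z_L + jZ_0·tanβl)/(Z_0 + jZ_L·tanβl)
     = 75·(199 − j50.5)/(132 + j120)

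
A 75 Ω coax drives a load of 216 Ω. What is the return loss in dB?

Γ = (216 − 75)/(216 + 75) = 0.485
RL = −20·log₁₀|Γ| = −20·log₁₀(0.485)

RL ≈ 6.29 dB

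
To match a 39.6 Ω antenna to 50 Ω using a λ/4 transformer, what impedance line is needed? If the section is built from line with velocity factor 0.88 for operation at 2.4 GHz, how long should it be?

Z_qwt ≈ 44.5 Ω; length ≈ 2.75 cm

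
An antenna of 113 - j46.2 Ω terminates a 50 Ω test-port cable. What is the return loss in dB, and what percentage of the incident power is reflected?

RL ≈ 6.72 dB; 21.3% of incident power reflected

Γ = (63 − j46.2)/(163 − j46.2), |Γ| = 0.461
RL = −20·log₁₀(0.461) = 6.72 dB
P_refl/P_inc = |Γ|² = 0.213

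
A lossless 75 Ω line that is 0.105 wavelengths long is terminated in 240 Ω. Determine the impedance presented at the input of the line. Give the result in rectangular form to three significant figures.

Z_in ≈ 53.7 − j75.1 Ω

βl = 2π × 0.105 = 37.8°
tan(βl) = tan(37.8°) = 0.776
Z_in = Z_0·(Z_L + jZ_0·tanβl)/(Z_0 + jZ_L·tanβl)
     = 75·(240 + j58.2)/(75 + j186)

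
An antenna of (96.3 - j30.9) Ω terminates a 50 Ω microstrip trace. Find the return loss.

Γ = (46.3 − j30.9)/(146.3 − j30.9), |Γ| = 0.372
RL = −20·log₁₀|Γ| = −20·log₁₀(0.372)

RL ≈ 8.58 dB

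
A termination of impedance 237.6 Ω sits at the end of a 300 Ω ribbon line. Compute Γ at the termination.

Γ = (Z_L − Z_0)/(Z_L + Z_0) = (237.6 − 300)/(237.6 + 300) = -62.4/537.6

Γ = -0.116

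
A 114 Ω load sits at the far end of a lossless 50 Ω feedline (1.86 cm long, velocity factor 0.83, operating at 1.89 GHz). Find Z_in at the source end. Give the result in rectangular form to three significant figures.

Z_in ≈ 32.4 − j29.2 Ω

λ = v/f = 0.83·c / 1.89 GHz = 0.132 m
βl = 2π·l/λ = 2π × 0.141 = 50.8°
tan(βl) = tan(50.8°) = 1.23
Z_in = Z_0·(Z_L + jZ_0·tanβl)/(Z_0 + jZ_L·tanβl)
     = 50·(114 + j61.4)/(50 + j140)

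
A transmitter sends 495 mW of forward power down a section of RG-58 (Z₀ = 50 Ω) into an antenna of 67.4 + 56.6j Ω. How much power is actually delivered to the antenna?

P_delivered ≈ 393 mW

|Γ| = |(17.4 + j56.6)/(117.4 + j56.6)| = 0.454
|Γ|² = 0.206
P_refl = |Γ|²·P_inc = 102 mW, P_del = (1 − |Γ|²)·P_inc = 393 mW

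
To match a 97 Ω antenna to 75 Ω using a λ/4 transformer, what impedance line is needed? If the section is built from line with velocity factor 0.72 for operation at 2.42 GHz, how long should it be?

Z_qwt = √(Z_0·R_L) = √(75 × 97) = √7275
λ = 0.72·c/f = 0.0893 m, so l = λ/4 = 0.0223 m

Z_qwt ≈ 85.3 Ω; length ≈ 2.23 cm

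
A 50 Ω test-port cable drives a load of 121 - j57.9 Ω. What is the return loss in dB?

Γ = (71 − j57.9)/(171 − j57.9), |Γ| = 0.507
RL = −20·log₁₀|Γ| = −20·log₁₀(0.507)

RL ≈ 5.89 dB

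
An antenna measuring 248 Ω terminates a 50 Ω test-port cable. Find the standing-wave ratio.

Γ = (248 − 50)/(248 + 50) = 0.664
VSWR = (1 + 0.664)/(1 − 0.664)

VSWR ≈ 4.96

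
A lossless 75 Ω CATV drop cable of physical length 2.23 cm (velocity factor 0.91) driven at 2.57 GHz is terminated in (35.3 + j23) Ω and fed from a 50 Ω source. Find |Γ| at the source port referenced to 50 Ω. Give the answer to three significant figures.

λ = v/f = 0.91·c / 2.57 GHz = 0.106 m
βl = 2π·l/λ = 2π × 0.21 = 75.6°
tan(βl) = 3.89
Z_in = Z_0·(Z_L + jZ_0·tanβl)/(Z_0 + jZ_L·tanβl) = 168 − j36.9 Ω
Γ_s = (Z_in − Z_s)/(Z_in + Z_s) = (118 − j36.9)/(218 − j36.9), |Γ_s| = 0.559

|Γ| ≈ 0.559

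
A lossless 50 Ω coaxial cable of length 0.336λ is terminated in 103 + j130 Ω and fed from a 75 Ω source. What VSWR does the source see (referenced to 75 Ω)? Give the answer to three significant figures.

βl = 2π × 0.336 = 121°
tan(βl) = -1.67
Z_in = Z_0·(Z_L + jZ_0·tanβl)/(Z_0 + jZ_L·tanβl) = 9.67 + j15 Ω
Γ_s = (Z_in − Z_s)/(Z_in + Z_s) = (-65.3 + j15)/(84.7 + j15), |Γ_s| = 0.779
VSWR = (1 + |Γ_s|)/(1 − |Γ_s|)

VSWR ≈ 8.07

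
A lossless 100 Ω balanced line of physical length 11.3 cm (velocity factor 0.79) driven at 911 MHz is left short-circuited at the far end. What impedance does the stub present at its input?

Z_in ≈ −j43.8 Ω

λ = v/f = 0.79·c / 911 MHz = 0.26 m
βl = 2π·l/λ = 2π × 0.434 = 156°
tan(βl) = -0.438
For a short-circuited stub, Z_in = jZ_0·tan(βl)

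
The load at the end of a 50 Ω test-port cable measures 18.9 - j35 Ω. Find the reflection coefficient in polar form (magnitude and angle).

Γ ≈ 0.606 ∠ -105°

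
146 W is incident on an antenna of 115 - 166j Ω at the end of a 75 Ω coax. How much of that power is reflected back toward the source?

P_reflected ≈ 66.9 W

|Γ| = |(40 − j166)/(190 − j166)| = 0.677
|Γ|² = 0.458
P_refl = |Γ|²·P_inc = 66.9 W, P_del = (1 − |Γ|²)·P_inc = 79.1 W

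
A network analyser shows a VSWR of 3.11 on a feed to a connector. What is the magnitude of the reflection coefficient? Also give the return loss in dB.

|Γ| ≈ 0.513; return loss ≈ 5.79 dB

|Γ| = (S − 1)/(S + 1) = (3.11 − 1)/(3.11 + 1) = 2.11/4.11
RL = −20·log₁₀|Γ| = −20·log₁₀(0.513)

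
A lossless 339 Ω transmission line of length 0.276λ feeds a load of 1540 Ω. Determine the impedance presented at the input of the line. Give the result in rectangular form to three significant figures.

βl = 2π × 0.276 = 99.4°
tan(βl) = tan(99.4°) = -6.07
Z_in = Z_0·(Z_L + jZ_0·tanβl)/(Z_0 + jZ_L·tanβl)
     = 339·(1540 − j2060)/(339 − j9340)

Z_in ≈ 76.6 + j53.1 Ω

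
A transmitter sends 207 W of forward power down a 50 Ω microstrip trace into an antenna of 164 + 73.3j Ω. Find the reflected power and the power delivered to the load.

P_reflected ≈ 74.3 W; P_delivered ≈ 133 W

|Γ| = |(114 + j73.3)/(214 + j73.3)| = 0.599
|Γ|² = 0.359
P_refl = |Γ|²·P_inc = 74.3 W, P_del = (1 − |Γ|²)·P_inc = 133 W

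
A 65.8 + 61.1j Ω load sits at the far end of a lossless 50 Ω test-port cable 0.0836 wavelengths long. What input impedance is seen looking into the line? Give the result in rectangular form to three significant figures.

Z_in ≈ 132 − j35.9 Ω

βl = 2π × 0.0836 = 30.1°
tan(βl) = tan(30.1°) = 0.58
Z_in = Z_0·(Z_L + jZ_0·tanβl)/(Z_0 + jZ_L·tanβl)
     = 50·(65.8 + j90.1)/(14.6 + j38.1)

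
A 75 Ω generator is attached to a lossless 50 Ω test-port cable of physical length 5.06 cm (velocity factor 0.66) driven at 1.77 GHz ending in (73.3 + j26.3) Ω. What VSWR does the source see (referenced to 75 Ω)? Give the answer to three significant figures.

λ = v/f = 0.66·c / 1.77 GHz = 0.112 m
βl = 2π·l/λ = 2π × 0.452 = 163°
tan(βl) = -0.309
Z_in = Z_0·(Z_L + jZ_0·tanβl)/(Z_0 + jZ_L·tanβl) = 51.6 + j29.4 Ω
Γ_s = (Z_in − Z_s)/(Z_in + Z_s) = (-23.4 + j29.4)/(127 + j29.4), |Γ_s| = 0.289
VSWR = (1 + |Γ_s|)/(1 − |Γ_s|)

VSWR ≈ 1.81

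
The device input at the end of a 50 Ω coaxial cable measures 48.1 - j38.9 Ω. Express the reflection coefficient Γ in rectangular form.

Γ ≈ 0.119 − j0.349

Γ = (Z_L − Z_0)/(Z_L + Z_0) = (-1.9 − j38.9)/(98.1 − j38.9)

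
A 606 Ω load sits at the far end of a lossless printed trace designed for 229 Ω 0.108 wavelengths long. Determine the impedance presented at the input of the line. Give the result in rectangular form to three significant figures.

βl = 2π × 0.108 = 38.9°
tan(βl) = tan(38.9°) = 0.806
Z_in = Z_0·(Z_L + jZ_0·tanβl)/(Z_0 + jZ_L·tanβl)
     = 229·(606 + j185)/(229 + j489)

Z_in ≈ 180 − j200 Ω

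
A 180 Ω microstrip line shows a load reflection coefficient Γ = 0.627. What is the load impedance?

Z_L = Z_0·(1 + Γ)/(1 − Γ) = 180·(1.63)/(0.373)

Z_L ≈ 785 Ω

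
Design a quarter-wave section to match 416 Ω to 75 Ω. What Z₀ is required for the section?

Z_qwt = √(Z_0·R_L) = √(75 × 416) = √31200

Z_qwt ≈ 177 Ω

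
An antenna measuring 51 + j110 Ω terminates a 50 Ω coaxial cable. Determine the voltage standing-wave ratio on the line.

Γ = (Z_L − Z_0)/(Z_L + Z_0) = (1 + j110)/(101 + j110)
|Γ| = 110/149 = 0.737
VSWR = (1 + |Γ|)/(1 − |Γ|) = 1.74/0.263

VSWR ≈ 6.59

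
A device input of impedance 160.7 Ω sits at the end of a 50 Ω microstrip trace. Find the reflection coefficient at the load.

Γ = 0.525

Γ = (Z_L − Z_0)/(Z_L + Z_0) = (160.7 − 50)/(160.7 + 50) = 110.7/210.7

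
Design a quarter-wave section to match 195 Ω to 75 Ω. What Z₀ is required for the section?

Z_qwt ≈ 121 Ω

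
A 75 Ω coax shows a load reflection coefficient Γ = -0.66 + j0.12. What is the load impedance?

Z_L ≈ 14.9 + j6.5 Ω

Z_L = Z_0·(1 + Γ)/(1 − Γ) = 75·(0.34 + j0.12)/(1.66 − j0.12)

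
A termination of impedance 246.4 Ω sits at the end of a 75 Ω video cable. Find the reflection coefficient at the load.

Γ = 0.533

Γ = (Z_L − Z_0)/(Z_L + Z_0) = (246.4 − 75)/(246.4 + 75) = 171.4/321.4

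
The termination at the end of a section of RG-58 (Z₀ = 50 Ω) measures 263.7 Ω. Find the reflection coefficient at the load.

Γ = (Z_L − Z_0)/(Z_L + Z_0) = (263.7 − 50)/(263.7 + 50) = 213.7/313.7

Γ = 0.681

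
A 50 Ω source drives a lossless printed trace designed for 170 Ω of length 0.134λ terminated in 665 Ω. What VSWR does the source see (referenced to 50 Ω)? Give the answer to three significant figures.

VSWR ≈ 6.91

βl = 2π × 0.134 = 48.2°
tan(βl) = 1.12
Z_in = Z_0·(Z_L + jZ_0·tanβl)/(Z_0 + jZ_L·tanβl) = 74.2 − j135 Ω
Γ_s = (Z_in − Z_s)/(Z_in + Z_s) = (24.2 − j135)/(124 − j135), |Γ_s| = 0.747
VSWR = (1 + |Γ_s|)/(1 − |Γ_s|)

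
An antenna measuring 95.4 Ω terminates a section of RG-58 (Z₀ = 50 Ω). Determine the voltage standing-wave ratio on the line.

VSWR ≈ 1.91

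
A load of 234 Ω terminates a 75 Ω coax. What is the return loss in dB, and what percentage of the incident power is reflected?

Γ = (234 − 75)/(234 + 75) = 0.515
RL = −20·log₁₀(0.515) = 5.77 dB
P_refl/P_inc = |Γ|² = 0.265

RL ≈ 5.77 dB; 26.5% of incident power reflected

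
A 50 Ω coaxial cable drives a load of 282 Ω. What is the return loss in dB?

RL ≈ 3.11 dB

Γ = (282 − 50)/(282 + 50) = 0.699
RL = −20·log₁₀|Γ| = −20·log₁₀(0.699)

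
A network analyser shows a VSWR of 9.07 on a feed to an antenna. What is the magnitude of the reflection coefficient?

|Γ| = (S − 1)/(S + 1) = (9.07 − 1)/(9.07 + 1) = 8.07/10.1

|Γ| ≈ 0.801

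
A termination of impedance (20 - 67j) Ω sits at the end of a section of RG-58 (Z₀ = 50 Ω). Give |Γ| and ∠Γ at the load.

Γ = (Z_L − Z_0)/(Z_L + Z_0) = (-30 − j67)/(70 − j67)
|Γ| = 73.4/96.9 = 0.758

Γ ≈ 0.758 ∠ -70.4°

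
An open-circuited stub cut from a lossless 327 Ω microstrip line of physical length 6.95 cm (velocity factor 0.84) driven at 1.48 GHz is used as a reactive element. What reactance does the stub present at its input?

λ = v/f = 0.84·c / 1.48 GHz = 0.17 m
βl = 2π·l/λ = 2π × 0.408 = 147°
tan(βl) = -0.651
For an open-circuited stub, Z_in = −jZ_0·cot(βl) = −jZ_0/tan(βl)

X_in ≈ 502 Ω (inductive)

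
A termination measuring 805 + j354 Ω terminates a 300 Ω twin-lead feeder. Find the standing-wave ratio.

Γ = (Z_L − Z_0)/(Z_L + Z_0) = (505 + j354)/(1105 + j354)
|Γ| = 617/1160 = 0.532
VSWR = (1 + |Γ|)/(1 − |Γ|) = 1.53/0.468

VSWR ≈ 3.27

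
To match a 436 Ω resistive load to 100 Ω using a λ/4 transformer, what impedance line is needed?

Z_qwt ≈ 209 Ω

Z_qwt = √(Z_0·R_L) = √(100 × 436) = √43600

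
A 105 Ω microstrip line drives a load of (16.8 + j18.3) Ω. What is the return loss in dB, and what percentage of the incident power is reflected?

Γ = (-88.2 + j18.3)/(121.8 + j18.3), |Γ| = 0.731
RL = −20·log₁₀(0.731) = 2.72 dB
P_refl/P_inc = |Γ|² = 0.535

RL ≈ 2.72 dB; 53.5% of incident power reflected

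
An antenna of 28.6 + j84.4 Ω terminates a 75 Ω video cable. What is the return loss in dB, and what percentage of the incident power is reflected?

RL ≈ 2.84 dB; 51.9% of incident power reflected

Γ = (-46.4 + j84.4)/(103.6 + j84.4), |Γ| = 0.721
RL = −20·log₁₀(0.721) = 2.84 dB
P_refl/P_inc = |Γ|² = 0.519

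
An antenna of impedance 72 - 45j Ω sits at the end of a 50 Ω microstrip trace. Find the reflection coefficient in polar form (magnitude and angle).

Γ = (Z_L − Z_0)/(Z_L + Z_0) = (22 − j45)/(122 − j45)
|Γ| = 50.1/130 = 0.385

Γ ≈ 0.385 ∠ -43.7°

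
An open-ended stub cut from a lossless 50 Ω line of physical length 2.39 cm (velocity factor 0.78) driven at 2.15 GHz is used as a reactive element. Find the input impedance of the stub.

Z_in ≈ −j9.67 Ω

λ = v/f = 0.78·c / 2.15 GHz = 0.109 m
βl = 2π·l/λ = 2π × 0.22 = 79.1°
tan(βl) = 5.17
For an open-ended stub, Z_in = −jZ_0·cot(βl) = −jZ_0/tan(βl)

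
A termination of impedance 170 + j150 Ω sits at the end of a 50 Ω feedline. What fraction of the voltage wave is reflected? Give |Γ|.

Γ = (Z_L − Z_0)/(Z_L + Z_0) = (120 + j150)/(220 + j150)
|Γ| = 192/266

|Γ| ≈ 0.721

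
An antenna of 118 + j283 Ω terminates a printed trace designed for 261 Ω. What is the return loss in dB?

RL ≈ 3.47 dB

Γ = (-143 + j283)/(379 + j283), |Γ| = 0.67
RL = −20·log₁₀|Γ| = −20·log₁₀(0.67)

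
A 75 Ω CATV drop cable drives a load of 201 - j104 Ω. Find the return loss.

Γ = (126 − j104)/(276 − j104), |Γ| = 0.554
RL = −20·log₁₀|Γ| = −20·log₁₀(0.554)

RL ≈ 5.13 dB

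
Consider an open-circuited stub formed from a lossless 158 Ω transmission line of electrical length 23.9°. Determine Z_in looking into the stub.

Z_in ≈ −j357 Ω

tan(βl) = 0.443
For an open-circuited stub, Z_in = −jZ_0·cot(βl) = −jZ_0/tan(βl)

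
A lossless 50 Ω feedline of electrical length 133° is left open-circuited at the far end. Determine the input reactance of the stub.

X_in ≈ 46.6 Ω (inductive)

tan(βl) = -1.07
For an open-circuited stub, Z_in = −jZ_0·cot(βl) = −jZ_0/tan(βl)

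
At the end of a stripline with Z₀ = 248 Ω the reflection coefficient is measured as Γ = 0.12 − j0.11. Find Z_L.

Z_L ≈ 307 − j69.4 Ω

Z_L = Z_0·(1 + Γ)/(1 − Γ) = 248·(1.12 − j0.11)/(0.88 + j0.11)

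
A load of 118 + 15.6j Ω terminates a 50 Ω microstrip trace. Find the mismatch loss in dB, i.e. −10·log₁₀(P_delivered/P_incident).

mismatch loss ≈ 0.814 dB

Γ = (68 + j15.6)/(168 + j15.6), |Γ| = 0.413
|Γ|² = 0.171, so P_del/P_inc = 1 − |Γ|² = 0.829
ML = −10·log₁₀(1 − |Γ|²)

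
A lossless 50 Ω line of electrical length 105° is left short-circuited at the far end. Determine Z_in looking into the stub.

tan(βl) = -3.73
For a short-circuited stub, Z_in = jZ_0·tan(βl)

Z_in ≈ −j187 Ω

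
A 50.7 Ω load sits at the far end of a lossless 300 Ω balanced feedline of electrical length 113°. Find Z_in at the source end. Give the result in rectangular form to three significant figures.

tan(βl) = tan(113°) = -2.36
Z_in = Z_0·(Z_L + jZ_0·tanβl)/(Z_0 + jZ_L·tanβl)
     = 300·(50.7 − j707)/(300 − j119)

Z_in ≈ 287 − j593 Ω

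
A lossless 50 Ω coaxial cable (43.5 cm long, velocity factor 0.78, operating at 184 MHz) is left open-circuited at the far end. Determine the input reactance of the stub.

X_in ≈ 32.6 Ω (inductive)

λ = v/f = 0.78·c / 184 MHz = 1.27 m
βl = 2π·l/λ = 2π × 0.342 = 123°
tan(βl) = -1.53
For an open-circuited stub, Z_in = −jZ_0·cot(βl) = −jZ_0/tan(βl)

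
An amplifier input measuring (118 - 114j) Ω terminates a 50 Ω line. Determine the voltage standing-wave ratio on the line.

VSWR ≈ 4.78

Γ = (Z_L − Z_0)/(Z_L + Z_0) = (68 − j114)/(168 − j114)
|Γ| = 133/203 = 0.654
VSWR = (1 + |Γ|)/(1 − |Γ|) = 1.65/0.346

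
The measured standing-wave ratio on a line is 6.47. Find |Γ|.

|Γ| = (S − 1)/(S + 1) = (6.47 − 1)/(6.47 + 1) = 5.47/7.47

|Γ| ≈ 0.732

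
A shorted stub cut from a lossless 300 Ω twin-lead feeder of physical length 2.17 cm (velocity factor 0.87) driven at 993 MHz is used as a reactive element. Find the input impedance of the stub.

λ = v/f = 0.87·c / 993 MHz = 0.263 m
βl = 2π·l/λ = 2π × 0.0826 = 29.7°
tan(βl) = 0.571
For a shorted stub, Z_in = jZ_0·tan(βl)

Z_in ≈ +j171 Ω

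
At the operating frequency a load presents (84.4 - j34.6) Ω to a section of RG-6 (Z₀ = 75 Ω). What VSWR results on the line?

Γ = (Z_L − Z_0)/(Z_L + Z_0) = (9.4 − j34.6)/(159.4 − j34.6)
|Γ| = 35.9/163 = 0.22
VSWR = (1 + |Γ|)/(1 − |Γ|) = 1.22/0.78

VSWR ≈ 1.56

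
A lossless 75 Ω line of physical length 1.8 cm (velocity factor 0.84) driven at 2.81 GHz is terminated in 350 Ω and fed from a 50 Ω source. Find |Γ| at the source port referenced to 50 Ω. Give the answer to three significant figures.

|Γ| ≈ 0.555

λ = v/f = 0.84·c / 2.81 GHz = 0.0897 m
βl = 2π·l/λ = 2π × 0.201 = 72.3°
tan(βl) = 3.13
Z_in = Z_0·(Z_L + jZ_0·tanβl)/(Z_0 + jZ_L·tanβl) = 17.6 − j22.8 Ω
Γ_s = (Z_in − Z_s)/(Z_in + Z_s) = (-32.4 − j22.8)/(67.6 − j22.8), |Γ_s| = 0.555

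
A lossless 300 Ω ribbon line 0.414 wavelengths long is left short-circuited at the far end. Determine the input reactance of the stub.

X_in ≈ -180 Ω (capacitive)

βl = 2π × 0.414 = 149°
tan(βl) = -0.6
For a short-circuited stub, Z_in = jZ_0·tan(βl)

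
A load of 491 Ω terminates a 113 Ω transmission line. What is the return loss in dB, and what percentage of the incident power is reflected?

RL ≈ 4.07 dB; 39.2% of incident power reflected

Γ = (491 − 113)/(491 + 113) = 0.626
RL = −20·log₁₀(0.626) = 4.07 dB
P_refl/P_inc = |Γ|² = 0.392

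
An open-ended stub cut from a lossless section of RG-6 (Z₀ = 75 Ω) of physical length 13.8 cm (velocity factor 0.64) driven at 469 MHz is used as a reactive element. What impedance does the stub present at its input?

Z_in ≈ +j45.7 Ω

λ = v/f = 0.64·c / 469 MHz = 0.409 m
βl = 2π·l/λ = 2π × 0.337 = 121°
tan(βl) = -1.64
For an open-ended stub, Z_in = −jZ_0·cot(βl) = −jZ_0/tan(βl)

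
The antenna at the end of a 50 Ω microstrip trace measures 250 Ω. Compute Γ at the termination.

Γ = (Z_L − Z_0)/(Z_L + Z_0) = (250 − 50)/(250 + 50) = 200/300

Γ = 0.667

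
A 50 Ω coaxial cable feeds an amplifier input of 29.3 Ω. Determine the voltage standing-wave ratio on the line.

VSWR ≈ 1.71

For a purely resistive load, VSWR = R_L/Z_0 or Z_0/R_L (whichever > 1) = 50/29.3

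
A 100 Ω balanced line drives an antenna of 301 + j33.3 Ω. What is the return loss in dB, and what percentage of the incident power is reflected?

RL ≈ 5.91 dB; 25.6% of incident power reflected

Γ = (201 + j33.3)/(401 + j33.3), |Γ| = 0.506
RL = −20·log₁₀(0.506) = 5.91 dB
P_refl/P_inc = |Γ|² = 0.256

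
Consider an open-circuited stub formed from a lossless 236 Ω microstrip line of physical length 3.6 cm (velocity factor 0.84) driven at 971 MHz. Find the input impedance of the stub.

Z_in ≈ −j198 Ω

λ = v/f = 0.84·c / 971 MHz = 0.26 m
βl = 2π·l/λ = 2π × 0.139 = 49.9°
tan(βl) = 1.19
For an open-circuited stub, Z_in = −jZ_0·cot(βl) = −jZ_0/tan(βl)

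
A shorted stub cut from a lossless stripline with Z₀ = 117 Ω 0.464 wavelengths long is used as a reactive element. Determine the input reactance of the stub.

X_in ≈ -26.9 Ω (capacitive)

βl = 2π × 0.464 = 167°
tan(βl) = -0.23
For a shorted stub, Z_in = jZ_0·tan(βl)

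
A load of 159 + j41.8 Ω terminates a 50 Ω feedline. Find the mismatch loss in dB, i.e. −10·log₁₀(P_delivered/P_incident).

mismatch loss ≈ 1.55 dB

Γ = (109 + j41.8)/(209 + j41.8), |Γ| = 0.548
|Γ|² = 0.3, so P_del/P_inc = 1 − |Γ|² = 0.7
ML = −10·log₁₀(1 − |Γ|²)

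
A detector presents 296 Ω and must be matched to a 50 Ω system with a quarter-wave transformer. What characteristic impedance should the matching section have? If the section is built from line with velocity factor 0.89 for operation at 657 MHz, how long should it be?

Z_qwt ≈ 122 Ω; length ≈ 10.2 cm

Z_qwt = √(Z_0·R_L) = √(50 × 296) = √14800
λ = 0.89·c/f = 0.406 m, so l = λ/4 = 0.102 m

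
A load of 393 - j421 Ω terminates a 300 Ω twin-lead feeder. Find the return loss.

Γ = (93 − j421)/(693 − j421), |Γ| = 0.532
RL = −20·log₁₀|Γ| = −20·log₁₀(0.532)

RL ≈ 5.49 dB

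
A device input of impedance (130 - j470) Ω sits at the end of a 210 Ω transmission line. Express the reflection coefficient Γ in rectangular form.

Γ ≈ 0.576 − j0.587

Γ = (Z_L − Z_0)/(Z_L + Z_0) = (-80 − j470)/(340 − j470)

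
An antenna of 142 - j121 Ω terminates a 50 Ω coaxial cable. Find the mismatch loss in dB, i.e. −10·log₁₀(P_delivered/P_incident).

Γ = (92 − j121)/(192 − j121), |Γ| = 0.67
|Γ|² = 0.449, so P_del/P_inc = 1 − |Γ|² = 0.551
ML = −10·log₁₀(1 − |Γ|²)

mismatch loss ≈ 2.59 dB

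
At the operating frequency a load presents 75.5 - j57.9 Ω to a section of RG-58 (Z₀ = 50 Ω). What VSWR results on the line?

VSWR ≈ 2.69

Γ = (Z_L − Z_0)/(Z_L + Z_0) = (25.5 − j57.9)/(125.5 − j57.9)
|Γ| = 63.3/138 = 0.458
VSWR = (1 + |Γ|)/(1 − |Γ|) = 1.46/0.542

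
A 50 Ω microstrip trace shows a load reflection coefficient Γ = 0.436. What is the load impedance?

Z_L = Z_0·(1 + Γ)/(1 − Γ) = 50·(1.44)/(0.564)

Z_L ≈ 127 Ω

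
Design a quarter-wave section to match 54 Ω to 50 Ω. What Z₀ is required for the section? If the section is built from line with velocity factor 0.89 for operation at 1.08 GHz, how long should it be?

Z_qwt ≈ 52 Ω; length ≈ 6.18 cm

Z_qwt = √(Z_0·R_L) = √(50 × 54) = √2700
λ = 0.89·c/f = 0.247 m, so l = λ/4 = 0.0618 m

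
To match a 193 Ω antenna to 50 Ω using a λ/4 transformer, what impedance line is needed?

Z_qwt ≈ 98.2 Ω

Z_qwt = √(Z_0·R_L) = √(50 × 193) = √9650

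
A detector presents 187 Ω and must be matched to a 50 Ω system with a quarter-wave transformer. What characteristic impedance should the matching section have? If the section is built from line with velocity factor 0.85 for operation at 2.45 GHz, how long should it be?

Z_qwt ≈ 96.7 Ω; length ≈ 2.6 cm

Z_qwt = √(Z_0·R_L) = √(50 × 187) = √9350
λ = 0.85·c/f = 0.104 m, so l = λ/4 = 0.026 m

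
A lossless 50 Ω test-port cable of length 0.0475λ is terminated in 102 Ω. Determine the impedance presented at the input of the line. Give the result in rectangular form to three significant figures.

Z_in ≈ 80.1 − j34.9 Ω

βl = 2π × 0.0475 = 17.1°
tan(βl) = tan(17.1°) = 0.308
Z_in = Z_0·(Z_L + jZ_0·tanβl)/(Z_0 + jZ_L·tanβl)
     = 50·(102 + j15.4)/(50 + j31.4)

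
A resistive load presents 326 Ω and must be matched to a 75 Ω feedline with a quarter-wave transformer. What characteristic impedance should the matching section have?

Z_qwt ≈ 156 Ω

Z_qwt = √(Z_0·R_L) = √(75 × 326) = √24450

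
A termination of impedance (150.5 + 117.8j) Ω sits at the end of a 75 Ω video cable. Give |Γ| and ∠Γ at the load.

Γ ≈ 0.55 ∠ 29.8°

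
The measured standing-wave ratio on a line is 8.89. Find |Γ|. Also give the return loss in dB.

|Γ| ≈ 0.798; return loss ≈ 1.96 dB

|Γ| = (S − 1)/(S + 1) = (8.89 − 1)/(8.89 + 1) = 7.89/9.89
RL = −20·log₁₀|Γ| = −20·log₁₀(0.798)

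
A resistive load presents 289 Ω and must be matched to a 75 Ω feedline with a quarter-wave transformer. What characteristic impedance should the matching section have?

Z_qwt ≈ 147 Ω

Z_qwt = √(Z_0·R_L) = √(75 × 289) = √21680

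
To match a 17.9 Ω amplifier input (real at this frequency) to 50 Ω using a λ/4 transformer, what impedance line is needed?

Z_qwt = √(Z_0·R_L) = √(50 × 17.9) = √895

Z_qwt ≈ 29.9 Ω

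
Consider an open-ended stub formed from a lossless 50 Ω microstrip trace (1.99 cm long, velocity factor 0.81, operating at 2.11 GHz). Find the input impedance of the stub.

Z_in ≈ −j26.4 Ω

λ = v/f = 0.81·c / 2.11 GHz = 0.115 m
βl = 2π·l/λ = 2π × 0.173 = 62.2°
tan(βl) = 1.9
For an open-ended stub, Z_in = −jZ_0·cot(βl) = −jZ_0/tan(βl)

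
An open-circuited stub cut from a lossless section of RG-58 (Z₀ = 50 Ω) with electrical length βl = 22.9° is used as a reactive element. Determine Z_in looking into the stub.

Z_in ≈ −j118 Ω

tan(βl) = 0.422
For an open-circuited stub, Z_in = −jZ_0·cot(βl) = −jZ_0/tan(βl)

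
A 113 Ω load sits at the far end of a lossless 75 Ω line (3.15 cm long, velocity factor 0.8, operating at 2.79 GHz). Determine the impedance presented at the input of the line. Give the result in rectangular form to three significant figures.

λ = v/f = 0.8·c / 2.79 GHz = 0.086 m
βl = 2π·l/λ = 2π × 0.366 = 132°
tan(βl) = tan(132°) = -1.12
Z_in = Z_0·(Z_L + jZ_0·tanβl)/(Z_0 + jZ_L·tanβl)
     = 75·(113 − j83.8)/(75 − j126)

Z_in ≈ 66.3 + j27.8 Ω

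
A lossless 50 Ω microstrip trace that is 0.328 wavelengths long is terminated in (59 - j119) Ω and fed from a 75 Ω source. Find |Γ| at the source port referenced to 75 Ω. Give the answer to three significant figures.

|Γ| ≈ 0.752

βl = 2π × 0.328 = 118°
tan(βl) = -1.87
Z_in = Z_0·(Z_L + jZ_0·tanβl)/(Z_0 + jZ_L·tanβl) = 15.8 + j51.4 Ω
Γ_s = (Z_in − Z_s)/(Z_in + Z_s) = (-59.2 + j51.4)/(90.8 + j51.4), |Γ_s| = 0.752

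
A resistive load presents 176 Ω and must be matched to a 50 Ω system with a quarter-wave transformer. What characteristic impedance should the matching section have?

Z_qwt = √(Z_0·R_L) = √(50 × 176) = √8800

Z_qwt ≈ 93.8 Ω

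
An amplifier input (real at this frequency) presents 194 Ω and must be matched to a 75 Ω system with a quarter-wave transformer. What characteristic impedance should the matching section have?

Z_qwt = √(Z_0·R_L) = √(75 × 194) = √14550

Z_qwt ≈ 121 Ω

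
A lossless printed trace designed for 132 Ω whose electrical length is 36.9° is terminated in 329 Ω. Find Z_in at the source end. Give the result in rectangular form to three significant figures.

tan(βl) = tan(36.9°) = 0.751
Z_in = Z_0·(Z_L + jZ_0·tanβl)/(Z_0 + jZ_L·tanβl)
     = 132·(329 + j99.1)/(132 + j247)

Z_in ≈ 114 − j115 Ω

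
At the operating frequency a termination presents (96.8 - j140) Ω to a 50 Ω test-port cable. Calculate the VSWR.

VSWR ≈ 6.34

Γ = (Z_L − Z_0)/(Z_L + Z_0) = (46.8 − j140)/(146.8 − j140)
|Γ| = 148/203 = 0.728
VSWR = (1 + |Γ|)/(1 − |Γ|) = 1.73/0.272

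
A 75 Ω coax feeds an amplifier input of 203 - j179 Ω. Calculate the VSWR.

VSWR ≈ 4.98

Γ = (Z_L − Z_0)/(Z_L + Z_0) = (128 − j179)/(278 − j179)
|Γ| = 220/331 = 0.666
VSWR = (1 + |Γ|)/(1 − |Γ|) = 1.67/0.334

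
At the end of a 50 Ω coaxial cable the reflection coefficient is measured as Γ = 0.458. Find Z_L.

Z_L ≈ 135 Ω

Z_L = Z_0·(1 + Γ)/(1 − Γ) = 50·(1.46)/(0.542)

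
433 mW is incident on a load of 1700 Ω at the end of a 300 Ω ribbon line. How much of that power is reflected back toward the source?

Γ = (1700 − 300)/(1700 + 300) = 0.7
|Γ|² = 0.49
P_refl = |Γ|²·P_inc = 212 mW, P_del = (1 − |Γ|²)·P_inc = 221 mW

P_reflected ≈ 212 mW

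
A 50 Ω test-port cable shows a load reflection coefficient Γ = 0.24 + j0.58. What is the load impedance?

Z_L ≈ 33.2 + j63.5 Ω

Z_L = Z_0·(1 + Γ)/(1 − Γ) = 50·(1.24 + j0.58)/(0.76 − j0.58)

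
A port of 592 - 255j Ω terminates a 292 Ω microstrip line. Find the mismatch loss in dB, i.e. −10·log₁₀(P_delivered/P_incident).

mismatch loss ≈ 0.879 dB

Γ = (300 − j255)/(884 − j255), |Γ| = 0.428
|Γ|² = 0.183, so P_del/P_inc = 1 − |Γ|² = 0.817
ML = −10·log₁₀(1 − |Γ|²)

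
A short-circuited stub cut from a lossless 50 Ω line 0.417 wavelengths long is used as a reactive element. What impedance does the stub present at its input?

βl = 2π × 0.417 = 150°
tan(βl) = -0.575
For a short-circuited stub, Z_in = jZ_0·tan(βl)

Z_in ≈ −j28.7 Ω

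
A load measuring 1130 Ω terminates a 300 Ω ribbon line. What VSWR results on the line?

VSWR ≈ 3.77

Γ = (1130 − 300)/(1130 + 300) = 0.58
VSWR = (1 + 0.58)/(1 − 0.58)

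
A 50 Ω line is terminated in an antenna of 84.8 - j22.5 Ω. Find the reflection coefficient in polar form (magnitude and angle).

Γ ≈ 0.303 ∠ -23.4°

Γ = (Z_L − Z_0)/(Z_L + Z_0) = (34.8 − j22.5)/(134.8 − j22.5)
|Γ| = 41.4/137 = 0.303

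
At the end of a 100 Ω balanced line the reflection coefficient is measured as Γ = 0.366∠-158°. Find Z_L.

Z_L = Z_0·(1 + Γ)/(1 − Γ) = 100·(0.661 − j0.137)/(1.34 + j0.137)

Z_L ≈ 47.8 − j15.1 Ω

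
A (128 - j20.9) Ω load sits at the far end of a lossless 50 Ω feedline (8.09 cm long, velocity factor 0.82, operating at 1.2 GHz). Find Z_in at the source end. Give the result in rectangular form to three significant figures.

Z_in ≈ 46.4 + j48.5 Ω

λ = v/f = 0.82·c / 1.2 GHz = 0.205 m
βl = 2π·l/λ = 2π × 0.395 = 142°
tan(βl) = tan(142°) = -0.779
Z_in = Z_0·(Z_L + jZ_0·tanβl)/(Z_0 + jZ_L·tanβl)
     = 50·(128 − j59.9)/(33.7 − j99.8)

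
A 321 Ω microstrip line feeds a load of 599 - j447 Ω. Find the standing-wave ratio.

Γ = (Z_L − Z_0)/(Z_L + Z_0) = (278 − j447)/(920 − j447)
|Γ| = 526/1020 = 0.515
VSWR = (1 + |Γ|)/(1 − |Γ|) = 1.51/0.485

VSWR ≈ 3.12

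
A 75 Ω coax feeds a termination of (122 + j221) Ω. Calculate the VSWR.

VSWR ≈ 7.44

Γ = (Z_L − Z_0)/(Z_L + Z_0) = (47 + j221)/(197 + j221)
|Γ| = 226/296 = 0.763
VSWR = (1 + |Γ|)/(1 − |Γ|) = 1.76/0.237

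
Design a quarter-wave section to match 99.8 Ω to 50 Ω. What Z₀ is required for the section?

Z_qwt = √(Z_0·R_L) = √(50 × 99.8) = √4990

Z_qwt ≈ 70.6 Ω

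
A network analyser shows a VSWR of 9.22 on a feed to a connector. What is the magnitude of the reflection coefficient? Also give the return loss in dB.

|Γ| ≈ 0.804; return loss ≈ 1.89 dB

|Γ| = (S − 1)/(S + 1) = (9.22 − 1)/(9.22 + 1) = 8.22/10.2
RL = −20·log₁₀|Γ| = −20·log₁₀(0.804)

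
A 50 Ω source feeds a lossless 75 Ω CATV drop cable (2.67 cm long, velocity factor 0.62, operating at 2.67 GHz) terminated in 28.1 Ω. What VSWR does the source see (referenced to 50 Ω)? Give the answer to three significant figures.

VSWR ≈ 2.85

λ = v/f = 0.62·c / 2.67 GHz = 0.0697 m
βl = 2π·l/λ = 2π × 0.383 = 138°
tan(βl) = -0.901
Z_in = Z_0·(Z_L + jZ_0·tanβl)/(Z_0 + jZ_L·tanβl) = 45.7 − j52.2 Ω
Γ_s = (Z_in − Z_s)/(Z_in + Z_s) = (-4.29 − j52.2)/(95.7 − j52.2), |Γ_s| = 0.48
VSWR = (1 + |Γ_s|)/(1 − |Γ_s|)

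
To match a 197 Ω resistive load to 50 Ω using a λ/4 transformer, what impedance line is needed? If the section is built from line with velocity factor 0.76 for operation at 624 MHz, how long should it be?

Z_qwt ≈ 99.2 Ω; length ≈ 9.13 cm

Z_qwt = √(Z_0·R_L) = √(50 × 197) = √9850
λ = 0.76·c/f = 0.365 m, so l = λ/4 = 0.0913 m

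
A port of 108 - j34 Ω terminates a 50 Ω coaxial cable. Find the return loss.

RL ≈ 7.62 dB

Γ = (58 − j34)/(158 − j34), |Γ| = 0.416
RL = −20·log₁₀|Γ| = −20·log₁₀(0.416)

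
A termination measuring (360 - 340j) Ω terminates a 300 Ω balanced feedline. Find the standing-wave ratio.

VSWR ≈ 2.74

Γ = (Z_L − Z_0)/(Z_L + Z_0) = (60 − j340)/(660 − j340)
|Γ| = 345/742 = 0.465
VSWR = (1 + |Γ|)/(1 − |Γ|) = 1.47/0.535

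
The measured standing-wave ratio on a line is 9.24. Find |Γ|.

|Γ| ≈ 0.805

|Γ| = (S − 1)/(S + 1) = (9.24 − 1)/(9.24 + 1) = 8.24/10.2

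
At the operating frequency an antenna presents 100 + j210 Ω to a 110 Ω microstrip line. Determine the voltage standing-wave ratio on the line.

Γ = (Z_L − Z_0)/(Z_L + Z_0) = (-10 + j210)/(210 + j210)
|Γ| = 210/297 = 0.708
VSWR = (1 + |Γ|)/(1 − |Γ|) = 1.71/0.292

VSWR ≈ 5.85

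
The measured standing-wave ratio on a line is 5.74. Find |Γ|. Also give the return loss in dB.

|Γ| ≈ 0.703; return loss ≈ 3.06 dB

|Γ| = (S − 1)/(S + 1) = (5.74 − 1)/(5.74 + 1) = 4.74/6.74
RL = −20·log₁₀|Γ| = −20·log₁₀(0.703)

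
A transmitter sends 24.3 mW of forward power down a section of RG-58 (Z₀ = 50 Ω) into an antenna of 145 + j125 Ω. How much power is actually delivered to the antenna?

|Γ| = |(95 + j125)/(195 + j125)| = 0.678
|Γ|² = 0.459
P_refl = |Γ|²·P_inc = 11.2 mW, P_del = (1 − |Γ|²)·P_inc = 13.1 mW

P_delivered ≈ 13.1 mW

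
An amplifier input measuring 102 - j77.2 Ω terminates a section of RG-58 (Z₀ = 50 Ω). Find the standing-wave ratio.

VSWR ≈ 3.41

Γ = (Z_L − Z_0)/(Z_L + Z_0) = (52 − j77.2)/(152 − j77.2)
|Γ| = 93.1/170 = 0.546
VSWR = (1 + |Γ|)/(1 − |Γ|) = 1.55/0.454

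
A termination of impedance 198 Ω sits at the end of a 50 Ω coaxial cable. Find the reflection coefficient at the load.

Γ = (Z_L − Z_0)/(Z_L + Z_0) = (198 − 50)/(198 + 50) = 148/248

Γ = 0.597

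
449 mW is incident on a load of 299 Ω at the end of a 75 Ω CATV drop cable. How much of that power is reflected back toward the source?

P_reflected ≈ 161 mW

Γ = (299 − 75)/(299 + 75) = 0.599
|Γ|² = 0.359
P_refl = |Γ|²·P_inc = 161 mW, P_del = (1 − |Γ|²)·P_inc = 288 mW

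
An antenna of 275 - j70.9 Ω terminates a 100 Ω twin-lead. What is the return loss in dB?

RL ≈ 6.11 dB

Γ = (175 − j70.9)/(375 − j70.9), |Γ| = 0.495
RL = −20·log₁₀|Γ| = −20·log₁₀(0.495)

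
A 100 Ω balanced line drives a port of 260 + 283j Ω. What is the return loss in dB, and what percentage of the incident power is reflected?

Γ = (160 + j283)/(360 + j283), |Γ| = 0.71
RL = −20·log₁₀(0.71) = 2.98 dB
P_refl/P_inc = |Γ|² = 0.504

RL ≈ 2.98 dB; 50.4% of incident power reflected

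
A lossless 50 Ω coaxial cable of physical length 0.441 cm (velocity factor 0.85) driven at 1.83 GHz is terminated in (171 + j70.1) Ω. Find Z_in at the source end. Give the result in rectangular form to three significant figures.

Z_in ≈ 180 − j61 Ω

λ = v/f = 0.85·c / 1.83 GHz = 0.139 m
βl = 2π·l/λ = 2π × 0.0316 = 11.4°
tan(βl) = tan(11.4°) = 0.202
Z_in = Z_0·(Z_L + jZ_0·tanβl)/(Z_0 + jZ_L·tanβl)
     = 50·(171 + j80.2)/(35.9 + j34.5)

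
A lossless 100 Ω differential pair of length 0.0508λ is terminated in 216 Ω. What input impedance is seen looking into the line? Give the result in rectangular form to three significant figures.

Z_in ≈ 159 − j80.2 Ω

βl = 2π × 0.0508 = 18.3°
tan(βl) = tan(18.3°) = 0.33
Z_in = Z_0·(Z_L + jZ_0·tanβl)/(Z_0 + jZ_L·tanβl)
     = 100·(216 + j33)/(100 + j71.4)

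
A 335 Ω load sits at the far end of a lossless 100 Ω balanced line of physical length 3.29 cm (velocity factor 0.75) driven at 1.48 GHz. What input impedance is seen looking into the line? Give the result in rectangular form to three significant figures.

λ = v/f = 0.75·c / 1.48 GHz = 0.152 m
βl = 2π·l/λ = 2π × 0.216 = 77.9°
tan(βl) = tan(77.9°) = 4.67
Z_in = Z_0·(Z_L + jZ_0·tanβl)/(Z_0 + jZ_L·tanβl)
     = 100·(335 + j467)/(100 + j1560)

Z_in ≈ 31.1 − j19.4 Ω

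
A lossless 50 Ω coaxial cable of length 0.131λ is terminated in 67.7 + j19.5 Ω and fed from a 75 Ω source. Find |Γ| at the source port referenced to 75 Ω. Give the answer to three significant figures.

|Γ| ≈ 0.203

βl = 2π × 0.131 = 47.2°
tan(βl) = 1.08
Z_in = Z_0·(Z_L + jZ_0·tanβl)/(Z_0 + jZ_L·tanβl) = 59.3 − j22.8 Ω
Γ_s = (Z_in − Z_s)/(Z_in + Z_s) = (-15.7 − j22.8)/(134 − j22.8), |Γ_s| = 0.203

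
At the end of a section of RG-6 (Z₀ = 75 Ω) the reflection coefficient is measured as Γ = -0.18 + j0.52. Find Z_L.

Z_L ≈ 31.4 + j46.9 Ω

Z_L = Z_0·(1 + Γ)/(1 − Γ) = 75·(0.82 + j0.52)/(1.18 − j0.52)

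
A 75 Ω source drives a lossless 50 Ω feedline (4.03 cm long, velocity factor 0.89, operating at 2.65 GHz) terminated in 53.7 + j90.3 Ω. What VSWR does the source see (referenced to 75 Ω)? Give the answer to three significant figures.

λ = v/f = 0.89·c / 2.65 GHz = 0.101 m
βl = 2π·l/λ = 2π × 0.4 = 144°
tan(βl) = -0.727
Z_in = Z_0·(Z_L + jZ_0·tanβl)/(Z_0 + jZ_L·tanβl) = 13.8 + j28 Ω
Γ_s = (Z_in − Z_s)/(Z_in + Z_s) = (-61.2 + j28)/(88.8 + j28), |Γ_s| = 0.723
VSWR = (1 + |Γ_s|)/(1 − |Γ_s|)

VSWR ≈ 6.23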